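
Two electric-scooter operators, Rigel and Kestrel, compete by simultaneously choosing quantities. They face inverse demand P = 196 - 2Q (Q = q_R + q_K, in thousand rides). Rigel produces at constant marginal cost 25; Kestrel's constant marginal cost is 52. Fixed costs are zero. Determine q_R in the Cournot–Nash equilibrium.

Rigel's profit: π_R = (196 - 2Q)q_R - (25q_R). Setting ∂π_R/∂q_R = 0: 171 - 4q_R - 2(q_K) = 0.
Kestrel's profit: π_K = (196 - 2Q)q_K - (52q_K). Setting ∂π_K/∂q_K = 0: 144 - 4q_K - 2(q_R) = 0.
Best responses: q_R = (171 - 2q_K)/4, q_K = (144 - 2q_R)/4.
Substituting one into the other gives q_R = 33 and q_K = 39/2.

33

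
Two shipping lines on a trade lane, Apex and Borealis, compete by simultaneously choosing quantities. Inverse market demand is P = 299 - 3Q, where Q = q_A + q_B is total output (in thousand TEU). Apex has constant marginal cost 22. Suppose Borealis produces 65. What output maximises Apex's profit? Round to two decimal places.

With the rival's output fixed at 65, Apex's profit is π_A = (299 - 3·65 - 3q_A)q_A - (22q_A) = (104 - 3q_A)q_A - (22q_A).
∂π_A/∂q_A = 82 - 6q_A = 0, so q_A = 41/3.

13.67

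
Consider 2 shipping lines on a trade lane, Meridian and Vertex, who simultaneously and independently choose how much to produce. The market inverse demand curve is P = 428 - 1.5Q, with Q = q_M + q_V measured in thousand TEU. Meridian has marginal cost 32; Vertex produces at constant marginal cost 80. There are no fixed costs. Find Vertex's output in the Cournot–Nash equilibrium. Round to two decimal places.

Meridian's profit: π_M = (428 - 1.5Q)q_M - (32q_M). Setting ∂π_M/∂q_M = 0: 396 - 3q_M - (3/2)(q_V) = 0.
Vertex's profit: π_V = (428 - 1.5Q)q_V - (80q_V). Setting ∂π_V/∂q_V = 0: 348 - 3q_V - (3/2)(q_M) = 0.
Rearranging gives the reaction functions q_M = (396 - (3/2)q_V)/3 and q_V = (348 - (3/2)q_M)/3.
Solving the pair: q_M = 296/3, q_V = 200/3.

66.67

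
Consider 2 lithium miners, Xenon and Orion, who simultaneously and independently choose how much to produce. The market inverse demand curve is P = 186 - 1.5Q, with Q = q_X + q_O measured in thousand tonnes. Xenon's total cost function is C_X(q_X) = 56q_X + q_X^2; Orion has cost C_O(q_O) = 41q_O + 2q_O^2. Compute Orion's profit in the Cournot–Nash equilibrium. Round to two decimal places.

Xenon's profit: π_X = (186 - 1.5Q)q_X - (56q_X + q_X²). Setting ∂π_X/∂q_X = 0: 130 - 5q_X - (3/2)(q_O) = 0.
Orion's profit: π_O = (186 - 1.5Q)q_O - (41q_O + 2q_O²). Setting ∂π_O/∂q_O = 0: 145 - 7q_O - (3/2)(q_X) = 0.
So q_X = (130 - (3/2)q_O)/5 and q_O = (145 - (3/2)q_X)/7.
Substituting one into the other gives q_X = 21.1450 and q_O = 16.1832.
Price P = 186 - (3/2)·37.3282 = 130.0076.
Orion's profit: 130.0076·16.1832 - 41·16.1832 - 2·16.1832² = 916.6366.

916.64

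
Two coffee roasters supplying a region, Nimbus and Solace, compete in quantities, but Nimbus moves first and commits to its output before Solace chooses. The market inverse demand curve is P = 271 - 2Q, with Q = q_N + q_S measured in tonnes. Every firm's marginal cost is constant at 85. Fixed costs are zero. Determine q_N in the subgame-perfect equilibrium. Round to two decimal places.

The follower Solace best-responds to any q_N: π_S = (271 - 2Q)q_S - 85q_S.
Setting the follower's marginal profit to zero, 186 - 2q_N - 4q_S = 0, i.e. q_S = (186 - 2q_N)/4.
The leader anticipates this reaction. Substituting into P = 271 - 2Q gives P = 178 - q_N, so π_N = (178 - q_N)q_N - 85q_N.
Leader FOC: 93 - 2q_N = 0, so q_N = 93/2.
Then q_S = (186 - 2·(93/2))/4 = 93/4.

46.50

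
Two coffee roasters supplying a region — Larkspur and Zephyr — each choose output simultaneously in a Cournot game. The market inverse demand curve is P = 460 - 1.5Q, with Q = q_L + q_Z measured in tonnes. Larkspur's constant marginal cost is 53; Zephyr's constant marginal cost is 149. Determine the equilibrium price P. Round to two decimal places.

Larkspur's profit: π_L = (460 - 1.5Q)q_L - (53q_L). Setting ∂π_L/∂q_L = 0: 407 - 3q_L - (3/2)(q_Z) = 0.
Zephyr's first-order condition: 311 - 3q_Z - (3/2)(q_L) = 0.
Rearranging gives the reaction functions q_L = (407 - (3/2)q_Z)/3 and q_Z = (311 - (3/2)q_L)/3.
Solving the pair: q_L = 1006/9, q_Z = 430/9.
Total output Q = 1436/9, so price P = 460 - (3/2)·(1436/9) = 662/3.

220.67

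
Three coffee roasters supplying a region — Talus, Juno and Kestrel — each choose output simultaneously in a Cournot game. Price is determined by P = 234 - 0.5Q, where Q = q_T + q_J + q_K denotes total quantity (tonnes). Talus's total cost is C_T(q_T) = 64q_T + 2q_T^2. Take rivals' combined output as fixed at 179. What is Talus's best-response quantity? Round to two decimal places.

16.10

With rivals' combined output fixed at 179, Talus's profit is π_T = (234 - (1/2)·179 - (1/2)q_T)q_T - (64q_T + 2q_T²) = (289/2 - (1/2)q_T)q_T - (64q_T + 2q_T²).
∂π_T/∂q_T = 161/2 - 5q_T = 0, so q_T = 161/10.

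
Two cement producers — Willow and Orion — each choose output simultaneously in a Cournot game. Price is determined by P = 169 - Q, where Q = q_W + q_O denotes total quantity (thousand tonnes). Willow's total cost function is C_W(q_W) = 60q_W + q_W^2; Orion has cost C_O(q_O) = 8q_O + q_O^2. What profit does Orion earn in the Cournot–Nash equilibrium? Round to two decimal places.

Willow's profit: π_W = (169 - Q)q_W - (60q_W + q_W²). Setting ∂π_W/∂q_W = 0: 109 - 4q_W - (q_O) = 0.
Orion's profit: π_O = (169 - Q)q_O - (8q_O + q_O²). Setting ∂π_O/∂q_O = 0: 161 - 4q_O - (q_W) = 0.
Best responses: q_W = (109 - q_O)/4, q_O = (161 - q_W)/4.
Solving the pair: q_W = 55/3, q_O = 107/3.
Price P = 169 - 54 = 115.
Orion's profit: 115·(107/3) - 8·(107/3) - (107/3)² = 2544.2222.

2544.22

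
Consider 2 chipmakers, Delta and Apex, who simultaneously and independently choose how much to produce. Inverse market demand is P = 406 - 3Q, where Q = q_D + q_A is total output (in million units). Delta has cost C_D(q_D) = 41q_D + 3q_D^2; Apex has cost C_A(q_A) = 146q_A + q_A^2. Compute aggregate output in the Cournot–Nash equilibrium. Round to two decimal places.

47.87

Delta's profit: π_D = (406 - 3Q)q_D - (41q_D + 3q_D²). Setting ∂π_D/∂q_D = 0: 365 - 12q_D - 3(q_A) = 0.
Apex's first-order condition: 260 - 8q_A - 3(q_D) = 0.
So q_D = (365 - 3q_A)/12 and q_A = (260 - 3q_D)/8.
Substituting one into the other gives q_D = 24.5977 and q_A = 675/29.
Total output Q = 24.5977 + 675/29 = 47.8736.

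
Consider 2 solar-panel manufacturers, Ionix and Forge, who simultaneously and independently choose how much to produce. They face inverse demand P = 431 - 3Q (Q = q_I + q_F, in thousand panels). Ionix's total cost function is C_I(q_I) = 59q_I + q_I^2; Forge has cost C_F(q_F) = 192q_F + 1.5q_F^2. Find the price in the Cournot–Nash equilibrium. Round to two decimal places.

267.81

Ionix's profit: π_I = (431 - 3Q)q_I - (59q_I + q_I²). Setting ∂π_I/∂q_I = 0: 372 - 8q_I - 3(q_F) = 0.
Forge's first-order condition: 239 - 9q_F - 3(q_I) = 0.
Rearranging gives the reaction functions q_I = (372 - 3q_F)/8 and q_F = (239 - 3q_I)/9.
Substituting one into the other gives q_I = 877/21 and q_F = 796/63.
Total output Q = 54.3968, so price P = 431 - 3·54.3968 = 267.8095.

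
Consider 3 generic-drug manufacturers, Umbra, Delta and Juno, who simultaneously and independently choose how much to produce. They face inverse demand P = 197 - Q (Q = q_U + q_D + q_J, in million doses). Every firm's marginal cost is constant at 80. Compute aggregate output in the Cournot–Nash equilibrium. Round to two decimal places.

A representative firm's profit is π_i = q_i(197 - Q) - 80q_i.
Setting ∂π_i/∂q_i = 0 with rivals' quantities fixed: 117 - 2q_i - Σ_{j≠i} q_j = 0.
With identical firms every q_j equals q_i, so Σ_{j≠i} q_j = 2q_i and 117 = 4q_i, giving q_i = 117/4.
Total output Q = 117/4 + 117/4 + 117/4 = 351/4.

87.75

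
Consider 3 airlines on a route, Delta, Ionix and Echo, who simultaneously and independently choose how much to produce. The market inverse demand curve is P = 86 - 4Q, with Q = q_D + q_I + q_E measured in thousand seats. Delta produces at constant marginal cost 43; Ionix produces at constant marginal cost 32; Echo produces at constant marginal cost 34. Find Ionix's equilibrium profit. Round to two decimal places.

Delta's profit: π_D = (86 - 4Q)q_D - (43q_D). Setting ∂π_D/∂q_D = 0: 43 - 8q_D - 4(q_I + q_E) = 0.
Ionix's first-order condition: 54 - 8q_I - 4(q_D + q_E) = 0.
Echo's profit: π_E = (86 - 4Q)q_E - (34q_E). Setting ∂π_E/∂q_E = 0: 52 - 8q_E - 4(q_D + q_I) = 0.
Adding the 3 first-order conditions: 149 − 16Q = 0, so Q = 149/16.
Back-substituting: q_D = (43 − 149/4)/4 = 23/16, q_I = (54 − 149/4)/4 = 67/16, q_E = (52 − 149/4)/4 = 59/16.
Price P = 86 - 4·(149/16) = 195/4.
Ionix's profit: (195/4 - 32)·(67/16) = 70.1406.

70.14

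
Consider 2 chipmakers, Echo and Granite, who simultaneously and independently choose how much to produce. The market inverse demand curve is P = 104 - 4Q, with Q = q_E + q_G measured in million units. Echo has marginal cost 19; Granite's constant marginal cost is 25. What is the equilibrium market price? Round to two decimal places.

Echo's profit: π_E = (104 - 4Q)q_E - (19q_E). Setting ∂π_E/∂q_E = 0: 85 - 8q_E - 4(q_G) = 0.
Granite's first-order condition: 79 - 8q_G - 4(q_E) = 0.
Rearranging gives the reaction functions q_E = (85 - 4q_G)/8 and q_G = (79 - 4q_E)/8.
Solving the pair: q_E = 91/12, q_G = 73/12.
Total output Q = 41/3, so price P = 104 - 4·(41/3) = 148/3.

49.33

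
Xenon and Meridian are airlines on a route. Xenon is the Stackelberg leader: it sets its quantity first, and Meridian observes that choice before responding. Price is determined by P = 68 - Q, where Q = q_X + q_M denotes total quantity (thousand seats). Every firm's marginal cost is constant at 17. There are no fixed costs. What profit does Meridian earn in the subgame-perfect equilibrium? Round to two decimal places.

The follower Meridian best-responds to any q_X: π_M = (68 - Q)q_M - 17q_M.
Setting the follower's marginal profit to zero, 51 - q_X - 2q_M = 0, i.e. q_M = (51 - q_X)/2.
The leader anticipates this reaction. Substituting into P = 68 - Q gives P = 85/2 - (1/2)q_X, so π_X = (85/2 - (1/2)q_X)q_X - 17q_X.
The leader's first-order condition 51/2 - q_X = 0 yields q_X = 51/2.
Then q_M = (51 - 51/2)/2 = 51/4.
Price P = 68 - 153/4 = 119/4.
Meridian's profit: (119/4 - 17)·(51/4) = 162.5625.

162.56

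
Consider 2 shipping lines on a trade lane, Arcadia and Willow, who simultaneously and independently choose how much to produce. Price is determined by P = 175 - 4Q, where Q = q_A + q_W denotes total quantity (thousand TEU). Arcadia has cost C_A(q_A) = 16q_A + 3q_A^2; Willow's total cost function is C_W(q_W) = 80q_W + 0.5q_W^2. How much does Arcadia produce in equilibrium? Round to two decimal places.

Arcadia's profit: π_A = (175 - 4Q)q_A - (16q_A + 3q_A²). Setting ∂π_A/∂q_A = 0: 159 - 14q_A - 4(q_W) = 0.
Willow's first-order condition: 95 - 9q_W - 4(q_A) = 0.
Best responses: q_A = (159 - 4q_W)/14, q_W = (95 - 4q_A)/9.
Solving the pair: q_A = 1051/110, q_W = 347/55.

9.55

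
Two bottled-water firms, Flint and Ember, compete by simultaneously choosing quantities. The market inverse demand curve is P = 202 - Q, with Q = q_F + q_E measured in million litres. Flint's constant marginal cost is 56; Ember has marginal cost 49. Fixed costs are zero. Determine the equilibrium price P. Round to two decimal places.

102.33

Flint's profit: π_F = (202 - Q)q_F - (56q_F). Setting ∂π_F/∂q_F = 0: 146 - 2q_F - (q_E) = 0.
Ember's first-order condition: 153 - 2q_E - (q_F) = 0.
Best responses: q_F = (146 - q_E)/2, q_E = (153 - q_F)/2.
Solving the pair: q_F = 139/3, q_E = 160/3.
Total output Q = 299/3, so price P = 202 - 299/3 = 307/3.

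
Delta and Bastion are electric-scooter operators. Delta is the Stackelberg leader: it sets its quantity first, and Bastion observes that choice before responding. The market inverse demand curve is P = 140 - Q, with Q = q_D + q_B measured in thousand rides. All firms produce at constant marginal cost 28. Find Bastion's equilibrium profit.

784

The follower Bastion best-responds to any q_D: π_B = (140 - Q)q_B - 28q_B.
Follower FOC: 112 - q_D - 2q_B = 0, so q_B(q_D) = (112 - q_D)/2.
The leader anticipates this reaction. Substituting into P = 140 - Q gives P = 84 - (1/2)q_D, so π_D = (84 - (1/2)q_D)q_D - 28q_D.
Maximising: ∂π_D/∂q_D = 56 - q_D = 0, giving q_D = 56.
Then q_B = (112 - 56)/2 = 28.
Price P = 140 - 84 = 56.
Bastion's profit: (56 - 28)·28 = 784.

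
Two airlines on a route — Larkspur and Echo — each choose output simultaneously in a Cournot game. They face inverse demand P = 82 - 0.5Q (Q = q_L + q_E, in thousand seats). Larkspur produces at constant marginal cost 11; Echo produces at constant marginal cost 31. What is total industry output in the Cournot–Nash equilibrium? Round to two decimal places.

81.33

Larkspur's profit: π_L = (82 - 0.5Q)q_L - (11q_L). Setting ∂π_L/∂q_L = 0: 71 - q_L - (1/2)(q_E) = 0.
Echo's profit: π_E = (82 - 0.5Q)q_E - (31q_E). Setting ∂π_E/∂q_E = 0: 51 - q_E - (1/2)(q_L) = 0.
Rearranging gives the reaction functions q_L = (71 - (1/2)q_E) and q_E = (51 - (1/2)q_L).
Solving the pair: q_L = 182/3, q_E = 62/3.
Total output Q = 182/3 + 62/3 = 244/3.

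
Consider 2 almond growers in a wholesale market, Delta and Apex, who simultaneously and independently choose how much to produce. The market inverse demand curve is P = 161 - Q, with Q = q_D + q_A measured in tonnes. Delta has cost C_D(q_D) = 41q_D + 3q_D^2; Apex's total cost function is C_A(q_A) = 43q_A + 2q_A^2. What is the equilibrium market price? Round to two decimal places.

130.66

Delta's profit: π_D = (161 - Q)q_D - (41q_D + 3q_D²). Setting ∂π_D/∂q_D = 0: 120 - 8q_D - (q_A) = 0.
Apex's first-order condition: 118 - 6q_A - (q_D) = 0.
Best responses: q_D = (120 - q_A)/8, q_A = (118 - q_D)/6.
Solving the pair: q_D = 602/47, q_A = 824/47.
Total output Q = 1426/47, so price P = 161 - 1426/47 = 130.6596.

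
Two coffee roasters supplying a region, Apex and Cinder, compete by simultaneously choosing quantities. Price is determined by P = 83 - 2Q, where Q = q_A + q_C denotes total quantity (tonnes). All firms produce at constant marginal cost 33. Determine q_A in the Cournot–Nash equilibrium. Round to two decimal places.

8.33

Each firm earns π_i = (83 - 2Q)q_i - 33q_i.
Setting ∂π_i/∂q_i = 0 with rivals' quantities fixed: 50 - 4q_i - 2q_j = 0.
With identical firms every q_j equals q_i, so q_j = q_i and 50 = 6q_i, giving q_i = 25/3.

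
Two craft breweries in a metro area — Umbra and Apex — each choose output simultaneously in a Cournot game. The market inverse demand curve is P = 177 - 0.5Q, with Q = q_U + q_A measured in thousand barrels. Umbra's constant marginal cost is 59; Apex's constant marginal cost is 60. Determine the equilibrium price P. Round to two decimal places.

Umbra's profit: π_U = (177 - 0.5Q)q_U - (59q_U). Setting ∂π_U/∂q_U = 0: 118 - q_U - (1/2)(q_A) = 0.
Apex's profit: π_A = (177 - 0.5Q)q_A - (60q_A). Setting ∂π_A/∂q_A = 0: 117 - q_A - (1/2)(q_U) = 0.
Best responses: q_U = (118 - (1/2)q_A), q_A = (117 - (1/2)q_U).
Substituting one into the other gives q_U = 238/3 and q_A = 232/3.
Total output Q = 470/3, so price P = 177 - (1/2)·(470/3) = 296/3.

98.67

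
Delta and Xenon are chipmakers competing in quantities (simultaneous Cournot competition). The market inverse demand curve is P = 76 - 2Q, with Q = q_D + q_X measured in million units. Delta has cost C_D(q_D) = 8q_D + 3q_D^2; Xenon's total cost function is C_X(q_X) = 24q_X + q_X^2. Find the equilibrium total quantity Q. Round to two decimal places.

12.29

Delta's profit: π_D = (76 - 2Q)q_D - (8q_D + 3q_D²). Setting ∂π_D/∂q_D = 0: 68 - 10q_D - 2(q_X) = 0.
Xenon's first-order condition: 52 - 6q_X - 2(q_D) = 0.
So q_D = (68 - 2q_X)/10 and q_X = (52 - 2q_D)/6.
Solving the pair: q_D = 38/7, q_X = 48/7.
Total output Q = 38/7 + 48/7 = 86/7.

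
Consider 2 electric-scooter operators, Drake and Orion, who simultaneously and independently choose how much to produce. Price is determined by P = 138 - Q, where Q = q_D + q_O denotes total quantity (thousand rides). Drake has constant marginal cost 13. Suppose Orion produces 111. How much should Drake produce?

7

With the rival's output fixed at 111, Drake's profit is π_D = (138 - 111 - q_D)q_D - (13q_D) = (27 - q_D)q_D - (13q_D).
∂π_D/∂q_D = 14 - 2q_D = 0, so q_D = 7.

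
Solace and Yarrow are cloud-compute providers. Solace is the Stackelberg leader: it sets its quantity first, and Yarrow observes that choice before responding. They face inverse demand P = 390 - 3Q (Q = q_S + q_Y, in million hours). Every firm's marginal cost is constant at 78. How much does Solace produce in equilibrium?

The follower Yarrow best-responds to any q_S: π_Y = (390 - 3Q)q_Y - 78q_Y.
Setting the follower's marginal profit to zero, 312 - 3q_S - 6q_Y = 0, i.e. q_Y = (312 - 3q_S)/6.
Solace substitutes q_Y(q_S) into its own profit: π_S = q_S(390 - 3q_S - (312 - 3q_S)/2) - 78q_S = (234 - (3/2)q_S)q_S - 78q_S.
Leader FOC: 156 - 3q_S = 0, so q_S = 52.
Then q_Y = (312 - 3·52)/6 = 26.

52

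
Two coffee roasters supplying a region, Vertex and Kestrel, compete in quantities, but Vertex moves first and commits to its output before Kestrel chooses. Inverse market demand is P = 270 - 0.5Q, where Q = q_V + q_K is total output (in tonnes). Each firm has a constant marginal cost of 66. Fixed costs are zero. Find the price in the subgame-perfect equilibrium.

Solve by backward induction. Given q_V, the follower Kestrel maximises π_K = (270 - (1/2)q_V - (1/2)q_K)q_K - 66q_K.
∂π_K/∂q_K = 204 - (1/2)q_V - q_K = 0 gives the reaction function q_K = (204 - (1/2)q_V).
The leader anticipates this reaction. Substituting into P = 270 - 0.5Q gives P = 168 - (1/4)q_V, so π_V = (168 - (1/4)q_V)q_V - 66q_V.
Maximising: ∂π_V/∂q_V = 102 - (1/2)q_V = 0, giving q_V = 204.
Then q_K = (204 - (1/2)·204) = 102.
Total output Q = 306, so price P = 270 - (1/2)·306 = 117.

117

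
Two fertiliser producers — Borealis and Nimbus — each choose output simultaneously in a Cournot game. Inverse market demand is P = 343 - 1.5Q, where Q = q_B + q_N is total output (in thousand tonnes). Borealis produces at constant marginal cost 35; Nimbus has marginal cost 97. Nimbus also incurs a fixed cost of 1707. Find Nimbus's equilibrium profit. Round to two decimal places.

800.85

Borealis's profit: π_B = (343 - 1.5Q)q_B - (35q_B). Setting ∂π_B/∂q_B = 0: 308 - 3q_B - (3/2)(q_N) = 0.
Nimbus's first-order condition: 246 - 3q_N - (3/2)(q_B) = 0.
So q_B = (308 - (3/2)q_N)/3 and q_N = (246 - (3/2)q_B)/3.
Substituting one into the other gives q_B = 740/9 and q_N = 368/9.
Price P = 343 - (3/2)·(1108/9) = 475/3.
Nimbus's profit: (475/3 - 97)·(368/9) - 1707 = 800.8519.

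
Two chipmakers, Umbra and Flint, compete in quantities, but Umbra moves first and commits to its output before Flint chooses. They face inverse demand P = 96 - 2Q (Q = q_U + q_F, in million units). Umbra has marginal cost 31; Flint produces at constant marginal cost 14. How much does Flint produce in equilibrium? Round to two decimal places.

Solve by backward induction. Given q_U, the follower Flint maximises π_F = (96 - 2q_U - 2q_F)q_F - 14q_F.
Follower FOC: 82 - 2q_U - 4q_F = 0, so q_F(q_U) = (82 - 2q_U)/4.
The leader anticipates this reaction. Substituting into P = 96 - 2Q gives P = 55 - q_U, so π_U = (55 - q_U)q_U - 31q_U.
Maximising: ∂π_U/∂q_U = 24 - 2q_U = 0, giving q_U = 12.
Then q_F = (82 - 2·12)/4 = 29/2.

14.50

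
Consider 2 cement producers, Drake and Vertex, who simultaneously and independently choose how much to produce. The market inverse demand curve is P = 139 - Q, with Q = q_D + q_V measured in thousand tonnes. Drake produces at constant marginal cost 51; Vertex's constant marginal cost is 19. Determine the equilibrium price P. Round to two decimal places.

69.67

Drake's profit: π_D = (139 - Q)q_D - (51q_D). Setting ∂π_D/∂q_D = 0: 88 - 2q_D - (q_V) = 0.
Vertex's profit: π_V = (139 - Q)q_V - (19q_V). Setting ∂π_V/∂q_V = 0: 120 - 2q_V - (q_D) = 0.
Rearranging gives the reaction functions q_D = (88 - q_V)/2 and q_V = (120 - q_D)/2.
Substituting one into the other gives q_D = 56/3 and q_V = 152/3.
Total output Q = 208/3, so price P = 139 - 208/3 = 209/3.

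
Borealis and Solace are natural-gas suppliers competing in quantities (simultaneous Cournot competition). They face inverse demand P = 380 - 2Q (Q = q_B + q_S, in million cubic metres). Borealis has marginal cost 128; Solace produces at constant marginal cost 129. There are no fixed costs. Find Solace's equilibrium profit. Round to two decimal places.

Borealis's profit: π_B = (380 - 2Q)q_B - (128q_B). Setting ∂π_B/∂q_B = 0: 252 - 4q_B - 2(q_S) = 0.
Solace's first-order condition: 251 - 4q_S - 2(q_B) = 0.
Rearranging gives the reaction functions q_B = (252 - 2q_S)/4 and q_S = (251 - 2q_B)/4.
Substituting one into the other gives q_B = 253/6 and q_S = 125/3.
Price P = 380 - 2·(503/6) = 637/3.
Solace's profit: (637/3 - 129)·(125/3) = 3472.2222.

3472.22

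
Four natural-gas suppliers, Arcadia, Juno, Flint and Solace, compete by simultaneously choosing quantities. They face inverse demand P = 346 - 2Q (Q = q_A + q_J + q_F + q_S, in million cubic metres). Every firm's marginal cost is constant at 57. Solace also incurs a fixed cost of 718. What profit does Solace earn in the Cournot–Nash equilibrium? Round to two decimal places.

A representative firm's profit is π_i = q_i(346 - 2Q) - 57q_i.
First-order condition (treating rivals' output as given): 289 - 4q_i - 2·Σ_{j≠i} q_j = 0.
With identical firms every q_j equals q_i, so Σ_{j≠i} q_j = 3q_i and 289 = 10q_i, giving q_i = 289/10.
Price P = 346 - 2·(578/5) = 574/5.
Solace's profit: (574/5 - 57)·(289/10) - 718 = 952.4200.

952.42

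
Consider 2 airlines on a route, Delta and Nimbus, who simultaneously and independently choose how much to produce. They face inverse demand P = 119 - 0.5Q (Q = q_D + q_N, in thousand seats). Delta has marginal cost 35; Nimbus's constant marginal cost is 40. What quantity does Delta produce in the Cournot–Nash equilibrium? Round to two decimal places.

59.33

Delta's profit: π_D = (119 - 0.5Q)q_D - (35q_D). Setting ∂π_D/∂q_D = 0: 84 - q_D - (1/2)(q_N) = 0.
Nimbus's first-order condition: 79 - q_N - (1/2)(q_D) = 0.
Best responses: q_D = (84 - (1/2)q_N), q_N = (79 - (1/2)q_D).
Solving the pair: q_D = 178/3, q_N = 148/3.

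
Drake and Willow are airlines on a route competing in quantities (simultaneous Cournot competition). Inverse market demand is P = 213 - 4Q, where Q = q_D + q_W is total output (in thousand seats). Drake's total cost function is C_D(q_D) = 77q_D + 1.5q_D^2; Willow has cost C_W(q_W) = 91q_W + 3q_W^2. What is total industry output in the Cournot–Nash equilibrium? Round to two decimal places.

16.04

Drake's profit: π_D = (213 - 4Q)q_D - (77q_D + (3/2)q_D²). Setting ∂π_D/∂q_D = 0: 136 - 11q_D - 4(q_W) = 0.
Willow's first-order condition: 122 - 14q_W - 4(q_D) = 0.
Rearranging gives the reaction functions q_D = (136 - 4q_W)/11 and q_W = (122 - 4q_D)/14.
Solving the pair: q_D = 236/23, q_W = 133/23.
Total output Q = 236/23 + 133/23 = 369/23.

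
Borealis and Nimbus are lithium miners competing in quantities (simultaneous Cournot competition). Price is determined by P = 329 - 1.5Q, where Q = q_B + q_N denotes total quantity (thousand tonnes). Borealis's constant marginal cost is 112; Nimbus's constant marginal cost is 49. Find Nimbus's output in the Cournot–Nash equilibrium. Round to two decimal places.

76.22

Borealis's profit: π_B = (329 - 1.5Q)q_B - (112q_B). Setting ∂π_B/∂q_B = 0: 217 - 3q_B - (3/2)(q_N) = 0.
Nimbus's first-order condition: 280 - 3q_N - (3/2)(q_B) = 0.
So q_B = (217 - (3/2)q_N)/3 and q_N = (280 - (3/2)q_B)/3.
Solving the pair: q_B = 308/9, q_N = 686/9.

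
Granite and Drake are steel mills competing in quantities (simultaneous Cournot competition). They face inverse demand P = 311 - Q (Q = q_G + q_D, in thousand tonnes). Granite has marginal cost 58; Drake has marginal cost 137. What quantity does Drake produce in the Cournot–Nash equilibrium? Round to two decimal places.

Granite's profit: π_G = (311 - Q)q_G - (58q_G). Setting ∂π_G/∂q_G = 0: 253 - 2q_G - (q_D) = 0.
Drake's profit: π_D = (311 - Q)q_D - (137q_D). Setting ∂π_D/∂q_D = 0: 174 - 2q_D - (q_G) = 0.
So q_G = (253 - q_D)/2 and q_D = (174 - q_G)/2.
Solving the pair: q_G = 332/3, q_D = 95/3.

31.67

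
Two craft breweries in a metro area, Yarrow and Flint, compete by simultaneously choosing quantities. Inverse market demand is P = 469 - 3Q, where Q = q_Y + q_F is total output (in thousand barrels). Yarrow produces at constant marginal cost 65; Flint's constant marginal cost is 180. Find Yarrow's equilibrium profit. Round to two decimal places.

9976.33

Yarrow's profit: π_Y = (469 - 3Q)q_Y - (65q_Y). Setting ∂π_Y/∂q_Y = 0: 404 - 6q_Y - 3(q_F) = 0.
Flint's profit: π_F = (469 - 3Q)q_F - (180q_F). Setting ∂π_F/∂q_F = 0: 289 - 6q_F - 3(q_Y) = 0.
Rearranging gives the reaction functions q_Y = (404 - 3q_F)/6 and q_F = (289 - 3q_Y)/6.
Substituting one into the other gives q_Y = 173/3 and q_F = 58/3.
Price P = 469 - 3·77 = 238.
Yarrow's profit: (238 - 65)·(173/3) = 9976.3333.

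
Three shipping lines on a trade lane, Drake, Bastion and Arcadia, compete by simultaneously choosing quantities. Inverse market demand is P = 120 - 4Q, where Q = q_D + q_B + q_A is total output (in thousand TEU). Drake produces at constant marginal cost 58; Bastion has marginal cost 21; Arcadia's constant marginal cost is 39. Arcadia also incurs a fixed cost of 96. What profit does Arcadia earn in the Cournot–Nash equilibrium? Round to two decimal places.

9.06

Drake's profit: π_D = (120 - 4Q)q_D - (58q_D). Setting ∂π_D/∂q_D = 0: 62 - 8q_D - 4(q_B + q_A) = 0.
Bastion's first-order condition: 99 - 8q_B - 4(q_D + q_A) = 0.
Arcadia's profit: π_A = (120 - 4Q)q_A - (39q_A). Setting ∂π_A/∂q_A = 0: 81 - 8q_A - 4(q_D + q_B) = 0.
Adding the 3 first-order conditions: 242 − 16Q = 0, so Q = 121/8.
Back-substituting: q_D = (62 − 121/2)/4 = 3/8, q_B = (99 − 121/2)/4 = 77/8, q_A = (81 − 121/2)/4 = 41/8.
Price P = 120 - 4·(121/8) = 119/2.
Arcadia's profit: (119/2 - 39)·(41/8) - 96 = 145/16.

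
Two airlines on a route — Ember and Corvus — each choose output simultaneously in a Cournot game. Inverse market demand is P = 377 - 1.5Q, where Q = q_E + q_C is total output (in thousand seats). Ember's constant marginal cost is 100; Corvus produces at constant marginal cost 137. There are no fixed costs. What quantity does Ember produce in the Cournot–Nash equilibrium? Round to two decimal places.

69.78

Ember's profit: π_E = (377 - 1.5Q)q_E - (100q_E). Setting ∂π_E/∂q_E = 0: 277 - 3q_E - (3/2)(q_C) = 0.
Corvus's profit: π_C = (377 - 1.5Q)q_C - (137q_C). Setting ∂π_C/∂q_C = 0: 240 - 3q_C - (3/2)(q_E) = 0.
Best responses: q_E = (277 - (3/2)q_C)/3, q_C = (240 - (3/2)q_E)/3.
Solving the pair: q_E = 628/9, q_C = 406/9.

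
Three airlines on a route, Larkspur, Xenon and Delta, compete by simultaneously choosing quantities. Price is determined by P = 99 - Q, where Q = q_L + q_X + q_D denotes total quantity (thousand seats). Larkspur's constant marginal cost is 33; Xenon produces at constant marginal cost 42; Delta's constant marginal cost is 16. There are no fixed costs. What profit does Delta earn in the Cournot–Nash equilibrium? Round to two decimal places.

992.25

Larkspur's profit: π_L = (99 - Q)q_L - (33q_L). Setting ∂π_L/∂q_L = 0: 66 - 2q_L - (q_X + q_D) = 0.
Xenon's first-order condition: 57 - 2q_X - (q_L + q_D) = 0.
Delta's first-order condition: 83 - 2q_D - (q_L + q_X) = 0.
Summing all 3 equations gives 206 − 4Q = 0, hence Q = 103/2.
Back-substituting: q_L = (66 − 103/2) = 29/2, q_X = (57 − 103/2) = 11/2, q_D = (83 − 103/2) = 63/2.
Price P = 99 - 103/2 = 95/2.
Delta's profit: (95/2 - 16)·(63/2) = 992.2500.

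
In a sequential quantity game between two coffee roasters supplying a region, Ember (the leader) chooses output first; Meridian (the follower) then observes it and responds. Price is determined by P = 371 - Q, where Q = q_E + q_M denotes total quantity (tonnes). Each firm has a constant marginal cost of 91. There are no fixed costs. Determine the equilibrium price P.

Solve by backward induction. Given q_E, the follower Meridian maximises π_M = (371 - q_E - q_M)q_M - 91q_M.
Follower FOC: 280 - q_E - 2q_M = 0, so q_M(q_E) = (280 - q_E)/2.
Ember substitutes q_M(q_E) into its own profit: π_E = q_E(371 - q_E - (280 - q_E)/2) - 91q_E = (231 - (1/2)q_E)q_E - 91q_E.
Leader FOC: 140 - q_E = 0, so q_E = 140.
Then q_M = (280 - 140)/2 = 70.
Total output Q = 210, so price P = 371 - 210 = 161.

161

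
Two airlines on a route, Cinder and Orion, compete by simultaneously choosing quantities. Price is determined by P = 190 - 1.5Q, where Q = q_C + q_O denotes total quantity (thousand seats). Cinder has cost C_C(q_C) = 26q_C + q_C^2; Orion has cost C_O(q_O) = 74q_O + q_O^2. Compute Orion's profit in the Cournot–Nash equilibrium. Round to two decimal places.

538.85

Cinder's profit: π_C = (190 - 1.5Q)q_C - (26q_C + q_C²). Setting ∂π_C/∂q_C = 0: 164 - 5q_C - (3/2)(q_O) = 0.
Orion's first-order condition: 116 - 5q_O - (3/2)(q_C) = 0.
Rearranging gives the reaction functions q_C = (164 - (3/2)q_O)/5 and q_O = (116 - (3/2)q_C)/5.
Substituting one into the other gives q_C = 28.3956 and q_O = 1336/91.
Price P = 190 - (3/2)·(560/13) = 1630/13.
Orion's profit: (1630/13)·(1336/91) - 74·(1336/91) - (1336/91)² = 538.8528.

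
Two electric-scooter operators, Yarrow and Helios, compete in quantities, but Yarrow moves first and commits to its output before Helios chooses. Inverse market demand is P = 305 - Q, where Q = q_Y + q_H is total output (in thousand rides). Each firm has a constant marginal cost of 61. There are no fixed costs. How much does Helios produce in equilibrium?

The follower Helios best-responds to any q_Y: π_H = (305 - Q)q_H - 61q_H.
Setting the follower's marginal profit to zero, 244 - q_Y - 2q_H = 0, i.e. q_H = (244 - q_Y)/2.
The leader anticipates this reaction. Substituting into P = 305 - Q gives P = 183 - (1/2)q_Y, so π_Y = (183 - (1/2)q_Y)q_Y - 61q_Y.
Leader FOC: 122 - q_Y = 0, so q_Y = 122.
Then q_H = (244 - 122)/2 = 61.

61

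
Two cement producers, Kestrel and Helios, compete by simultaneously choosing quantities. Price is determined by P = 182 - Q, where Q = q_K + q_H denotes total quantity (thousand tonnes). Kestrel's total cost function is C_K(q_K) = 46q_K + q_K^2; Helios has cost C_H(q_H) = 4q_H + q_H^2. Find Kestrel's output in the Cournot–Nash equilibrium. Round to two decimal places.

Kestrel's profit: π_K = (182 - Q)q_K - (46q_K + q_K²). Setting ∂π_K/∂q_K = 0: 136 - 4q_K - (q_H) = 0.
Helios's first-order condition: 178 - 4q_H - (q_K) = 0.
Best responses: q_K = (136 - q_H)/4, q_H = (178 - q_K)/4.
Solving the pair: q_K = 122/5, q_H = 192/5.

24.40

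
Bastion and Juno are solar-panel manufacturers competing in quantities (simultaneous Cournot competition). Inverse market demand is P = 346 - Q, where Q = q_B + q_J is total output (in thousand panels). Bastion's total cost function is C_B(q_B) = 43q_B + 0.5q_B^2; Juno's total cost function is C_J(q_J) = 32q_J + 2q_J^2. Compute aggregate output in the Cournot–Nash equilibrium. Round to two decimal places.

Bastion's profit: π_B = (346 - Q)q_B - (43q_B + (1/2)q_B²). Setting ∂π_B/∂q_B = 0: 303 - 3q_B - (q_J) = 0.
Juno's profit: π_J = (346 - Q)q_J - (32q_J + 2q_J²). Setting ∂π_J/∂q_J = 0: 314 - 6q_J - (q_B) = 0.
Best responses: q_B = (303 - q_J)/3, q_J = (314 - q_B)/6.
Substituting one into the other gives q_B = 1504/17 and q_J = 639/17.
Total output Q = 1504/17 + 639/17 = 126.0588.

126.06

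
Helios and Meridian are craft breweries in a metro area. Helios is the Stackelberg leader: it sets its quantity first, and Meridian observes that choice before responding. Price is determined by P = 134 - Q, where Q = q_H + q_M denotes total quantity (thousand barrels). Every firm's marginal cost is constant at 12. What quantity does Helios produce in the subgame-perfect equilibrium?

The follower Meridian best-responds to any q_H: π_M = (134 - Q)q_M - 12q_M.
Setting the follower's marginal profit to zero, 122 - q_H - 2q_M = 0, i.e. q_M = (122 - q_H)/2.
Helios substitutes q_M(q_H) into its own profit: π_H = q_H(134 - q_H - (122 - q_H)/2) - 12q_H = (73 - (1/2)q_H)q_H - 12q_H.
Maximising: ∂π_H/∂q_H = 61 - q_H = 0, giving q_H = 61.
Then q_M = (122 - 61)/2 = 61/2.

61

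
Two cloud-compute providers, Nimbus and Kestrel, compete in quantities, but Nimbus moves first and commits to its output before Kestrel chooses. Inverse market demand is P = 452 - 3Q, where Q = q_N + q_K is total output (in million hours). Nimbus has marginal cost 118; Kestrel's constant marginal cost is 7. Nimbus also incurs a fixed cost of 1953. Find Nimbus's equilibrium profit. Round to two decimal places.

119.04

Solve by backward induction. Given q_N, the follower Kestrel maximises π_K = (452 - 3q_N - 3q_K)q_K - 7q_K.
∂π_K/∂q_K = 445 - 3q_N - 6q_K = 0 gives the reaction function q_K = (445 - 3q_N)/6.
The leader anticipates this reaction. Substituting into P = 452 - 3Q gives P = 459/2 - (3/2)q_N, so π_N = (459/2 - (3/2)q_N)q_N - 118q_N.
Leader FOC: 223/2 - 3q_N = 0, so q_N = 223/6.
Then q_K = (445 - 3·(223/6))/6 = 667/12.
Price P = 452 - 3·(371/4) = 695/4.
Nimbus's profit: (695/4 - 118)·(223/6) - 1953 = 119.0417.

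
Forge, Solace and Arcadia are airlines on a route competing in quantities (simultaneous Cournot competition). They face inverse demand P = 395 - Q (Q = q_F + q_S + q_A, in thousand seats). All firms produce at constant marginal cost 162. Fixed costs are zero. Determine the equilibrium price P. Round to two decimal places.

Each firm earns π_i = (395 - Q)q_i - 162q_i.
First-order condition (treating rivals' output as given): 233 - 2q_i - Σ_{j≠i} q_j = 0.
With identical firms every q_j equals q_i, so Σ_{j≠i} q_j = 2q_i and 233 = 4q_i, giving q_i = 233/4.
Total output Q = 699/4, so price P = 395 - 699/4 = 881/4.

220.25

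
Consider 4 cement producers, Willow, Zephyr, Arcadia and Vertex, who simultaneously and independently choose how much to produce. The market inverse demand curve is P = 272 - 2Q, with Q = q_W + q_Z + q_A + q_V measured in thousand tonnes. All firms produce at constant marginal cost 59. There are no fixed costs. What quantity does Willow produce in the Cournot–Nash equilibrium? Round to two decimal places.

A representative firm's profit is π_i = q_i(272 - 2Q) - 59q_i.
Setting ∂π_i/∂q_i = 0 with rivals' quantities fixed: 213 - 4q_i - 2·Σ_{j≠i} q_j = 0.
By symmetry each firm produces the same amount; substituting Σ_{j≠i} q_j = 3q_i yields q_i = 213/10.

21.30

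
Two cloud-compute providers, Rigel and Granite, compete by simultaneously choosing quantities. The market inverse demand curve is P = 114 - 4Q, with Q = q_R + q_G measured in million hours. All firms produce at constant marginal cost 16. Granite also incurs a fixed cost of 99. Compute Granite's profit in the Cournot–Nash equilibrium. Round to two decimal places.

Each firm earns π_i = (114 - 4Q)q_i - 16q_i.
First-order condition (treating rivals' output as given): 98 - 8q_i - 4q_j = 0.
By symmetry each firm produces the same amount; substituting q_j = q_i yields q_i = 98/12 = 49/6.
Price P = 114 - 4·(49/3) = 146/3.
Granite's profit: (146/3 - 16)·(49/6) - 99 = 1510/9.

167.78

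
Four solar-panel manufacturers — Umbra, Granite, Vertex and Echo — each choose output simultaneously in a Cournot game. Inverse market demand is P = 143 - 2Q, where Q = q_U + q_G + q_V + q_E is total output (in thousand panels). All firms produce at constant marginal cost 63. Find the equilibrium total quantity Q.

A representative firm's profit is π_i = q_i(143 - 2Q) - 63q_i.
First-order condition (treating rivals' output as given): 80 - 4q_i - 2·Σ_{j≠i} q_j = 0.
By symmetry each firm produces the same amount; substituting Σ_{j≠i} q_j = 3q_i yields q_i = 80/10 = 8.
Total output Q = 8 + 8 + 8 + 8 = 32.

32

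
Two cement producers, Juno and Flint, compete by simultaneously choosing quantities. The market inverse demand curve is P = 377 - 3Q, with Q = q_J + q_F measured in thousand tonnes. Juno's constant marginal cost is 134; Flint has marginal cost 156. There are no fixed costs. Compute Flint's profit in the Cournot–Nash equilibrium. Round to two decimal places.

Juno's profit: π_J = (377 - 3Q)q_J - (134q_J). Setting ∂π_J/∂q_J = 0: 243 - 6q_J - 3(q_F) = 0.
Flint's profit: π_F = (377 - 3Q)q_F - (156q_F). Setting ∂π_F/∂q_F = 0: 221 - 6q_F - 3(q_J) = 0.
So q_J = (243 - 3q_F)/6 and q_F = (221 - 3q_J)/6.
Solving the pair: q_J = 265/9, q_F = 199/9.
Price P = 377 - 3·(464/9) = 667/3.
Flint's profit: (667/3 - 156)·(199/9) = 1466.7037.

1466.70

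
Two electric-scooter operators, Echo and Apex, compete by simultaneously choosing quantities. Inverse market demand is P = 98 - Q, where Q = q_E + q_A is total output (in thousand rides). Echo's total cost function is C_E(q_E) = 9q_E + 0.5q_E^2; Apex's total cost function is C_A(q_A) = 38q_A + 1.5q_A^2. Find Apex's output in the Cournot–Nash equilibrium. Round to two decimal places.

Echo's profit: π_E = (98 - Q)q_E - (9q_E + (1/2)q_E²). Setting ∂π_E/∂q_E = 0: 89 - 3q_E - (q_A) = 0.
Apex's first-order condition: 60 - 5q_A - (q_E) = 0.
Best responses: q_E = (89 - q_A)/3, q_A = (60 - q_E)/5.
Substituting one into the other gives q_E = 55/2 and q_A = 13/2.

6.50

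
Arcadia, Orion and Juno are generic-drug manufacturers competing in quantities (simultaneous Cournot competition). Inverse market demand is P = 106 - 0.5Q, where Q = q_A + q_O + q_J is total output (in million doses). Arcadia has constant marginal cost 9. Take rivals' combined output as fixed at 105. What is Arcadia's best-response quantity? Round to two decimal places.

With rivals' combined output fixed at 105, Arcadia's profit is π_A = (106 - (1/2)·105 - (1/2)q_A)q_A - (9q_A) = (107/2 - (1/2)q_A)q_A - (9q_A).
∂π_A/∂q_A = 89/2 - q_A = 0, so q_A = 89/2.

44.50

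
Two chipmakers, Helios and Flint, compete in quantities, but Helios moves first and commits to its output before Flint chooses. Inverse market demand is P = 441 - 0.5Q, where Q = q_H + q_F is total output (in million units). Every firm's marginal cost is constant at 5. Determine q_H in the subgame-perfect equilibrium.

436

The follower Flint best-responds to any q_H: π_F = (441 - 0.5Q)q_F - 5q_F.
Follower FOC: 436 - (1/2)q_H - q_F = 0, so q_F(q_H) = (436 - (1/2)q_H).
The leader anticipates this reaction. Substituting into P = 441 - 0.5Q gives P = 223 - (1/4)q_H, so π_H = (223 - (1/4)q_H)q_H - 5q_H.
Leader FOC: 218 - (1/2)q_H = 0, so q_H = 436.
Then q_F = (436 - (1/2)·436) = 218.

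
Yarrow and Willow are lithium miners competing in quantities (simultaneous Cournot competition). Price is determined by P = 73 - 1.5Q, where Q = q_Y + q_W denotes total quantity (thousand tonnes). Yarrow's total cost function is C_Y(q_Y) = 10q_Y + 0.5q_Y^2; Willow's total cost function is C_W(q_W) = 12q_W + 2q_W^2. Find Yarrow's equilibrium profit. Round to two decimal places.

Yarrow's profit: π_Y = (73 - 1.5Q)q_Y - (10q_Y + (1/2)q_Y²). Setting ∂π_Y/∂q_Y = 0: 63 - 4q_Y - (3/2)(q_W) = 0.
Willow's first-order condition: 61 - 7q_W - (3/2)(q_Y) = 0.
Rearranging gives the reaction functions q_Y = (63 - (3/2)q_W)/4 and q_W = (61 - (3/2)q_Y)/7.
Solving the pair: q_Y = 1398/103, q_W = 598/103.
Price P = 73 - (3/2)·(1996/103) = 43.9320.
Yarrow's profit: 43.9320·(1398/103) - 10·(1398/103) - (1/2)(1398/103)² = 368.4426.

368.44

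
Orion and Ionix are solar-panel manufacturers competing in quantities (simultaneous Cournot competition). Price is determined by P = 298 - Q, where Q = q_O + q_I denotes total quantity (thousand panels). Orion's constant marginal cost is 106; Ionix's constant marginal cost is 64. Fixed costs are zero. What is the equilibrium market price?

Orion's profit: π_O = (298 - Q)q_O - (106q_O). Setting ∂π_O/∂q_O = 0: 192 - 2q_O - (q_I) = 0.
Ionix's profit: π_I = (298 - Q)q_I - (64q_I). Setting ∂π_I/∂q_I = 0: 234 - 2q_I - (q_O) = 0.
Best responses: q_O = (192 - q_I)/2, q_I = (234 - q_O)/2.
Solving the pair: q_O = 50, q_I = 92.
Total output Q = 142, so price P = 298 - 142 = 156.

156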